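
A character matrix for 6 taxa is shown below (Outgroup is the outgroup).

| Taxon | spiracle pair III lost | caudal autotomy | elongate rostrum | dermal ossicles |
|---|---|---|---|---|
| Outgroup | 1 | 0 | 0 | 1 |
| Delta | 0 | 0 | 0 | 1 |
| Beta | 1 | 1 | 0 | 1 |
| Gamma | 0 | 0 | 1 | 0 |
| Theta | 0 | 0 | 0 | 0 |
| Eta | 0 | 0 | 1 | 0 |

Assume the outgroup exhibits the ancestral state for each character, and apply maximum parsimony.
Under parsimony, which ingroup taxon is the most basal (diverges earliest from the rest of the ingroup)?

Character polarity is set by the outgroup: the derived state is whichever differs from the outgroup's state, so for spiracle pair III lost, dermal ossicles the derived state is '0', and for the remaining characters it is '1'.
spiracle pair III lost: derived state '0' in Delta, Eta, Gamma, and Theta only — synapomorphy for {Delta, Eta, Gamma, Theta}.
caudal autotomy: derived state '1' in Beta only — an autapomorphy, so it tells us nothing about relationships among taxa.
elongate rostrum (derived state '1') is shared by Eta and Gamma — a synapomorphy uniting that clade.
Only Eta, Gamma, and Theta show the derived state '0' for dermal ossicles, supporting them as a clade.
Most parsimonious ingroup topology: ((Delta,((Gamma,Eta),Theta)),Beta).
Beta is sister to the clade containing all other ingroup taxa, so it is the earliest-diverging (most basal) ingroup lineage.

Beta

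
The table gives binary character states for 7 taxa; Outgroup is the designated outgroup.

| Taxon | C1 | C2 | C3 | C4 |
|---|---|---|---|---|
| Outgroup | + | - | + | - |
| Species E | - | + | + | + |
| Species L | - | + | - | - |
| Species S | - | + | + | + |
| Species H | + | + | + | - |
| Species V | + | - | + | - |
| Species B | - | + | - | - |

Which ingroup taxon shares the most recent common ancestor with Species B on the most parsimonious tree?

Species L

Character polarity is set by the outgroup: the derived state is whichever differs from the outgroup's state, so for C1, C3 the derived state is '-', and for the remaining characters it is '+'.
C1 (derived state '-') is shared by Species B, Species E, Species L, and Species S — a synapomorphy uniting that clade.
Only Species B, Species E, Species H, Species L, and Species S show the derived state '+' for C2, supporting them as a clade.
C3 (derived state '-') is shared by Species B and Species L — a synapomorphy uniting that clade.
C4 (derived state '+') is shared by Species E and Species S — a synapomorphy uniting that clade.
Most parsimonious ingroup topology: ((((Species E,Species S),(Species L,Species B)),Species H),Species V).
Species B and Species L form a cherry on this tree, so they are sister taxa.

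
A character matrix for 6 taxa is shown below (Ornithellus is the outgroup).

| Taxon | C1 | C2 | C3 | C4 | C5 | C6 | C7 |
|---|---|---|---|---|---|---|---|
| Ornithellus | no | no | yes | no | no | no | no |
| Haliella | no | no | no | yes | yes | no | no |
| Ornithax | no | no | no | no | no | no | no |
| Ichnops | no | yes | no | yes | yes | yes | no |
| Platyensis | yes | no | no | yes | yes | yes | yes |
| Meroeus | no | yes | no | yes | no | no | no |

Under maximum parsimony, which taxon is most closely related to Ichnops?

Character polarity is set by the outgroup: the derived state is whichever differs from the outgroup's state, so for C3 the derived state is 'no', and for the remaining characters it is 'yes'.
C1: derived state 'yes' in Platyensis only — an autapomorphy, so it tells us nothing about relationships among taxa.
C2 (state 'yes') occurs in Ichnops and Meroeus but conflicts with the nesting implied by the other characters — most parsimoniously interpreted as homoplasy.
C3 (derived state 'no') is shared by all ingroup taxa — unites the whole ingroup.
C4 (derived state 'yes') is shared by Haliella, Ichnops, Meroeus, and Platyensis — a synapomorphy uniting that clade.
Only Haliella, Ichnops, and Platyensis show the derived state 'yes' for C5, supporting them as a clade.
Only Ichnops and Platyensis show the derived state 'yes' for C6, supporting them as a clade.
C7 (derived state 'yes') is unique to Platyensis (autapomorphy; uninformative for grouping).
Most parsimonious ingroup topology: (((Haliella,(Ichnops,Platyensis)),Meroeus),Ornithax).
Ichnops and Platyensis form a cherry on this tree, so they are sister taxa.

Platyensis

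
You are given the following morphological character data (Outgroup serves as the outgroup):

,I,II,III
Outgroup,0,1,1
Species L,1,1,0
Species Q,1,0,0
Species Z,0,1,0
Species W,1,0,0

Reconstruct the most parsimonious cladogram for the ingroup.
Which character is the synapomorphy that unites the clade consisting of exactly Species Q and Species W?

Character polarity is set by the outgroup: the derived state is whichever differs from the outgroup's state, so for II, III the derived state is '0', and for the remaining characters it is '1'.
Only Species L, Species Q, and Species W show the derived state '1' for I, supporting them as a clade.
Only Species Q and Species W show the derived state '0' for II, supporting them as a clade.
All ingroup taxa share the derived state '0' for III; it defines the ingroup but does not resolve relationships within it.
Most parsimonious ingroup topology: ((Species L,(Species Q,Species W)),Species Z).
The clade {Species Q, Species W} is supported by II: its derived state '0' occurs in exactly those taxa and in no other taxon (including the outgroup).

II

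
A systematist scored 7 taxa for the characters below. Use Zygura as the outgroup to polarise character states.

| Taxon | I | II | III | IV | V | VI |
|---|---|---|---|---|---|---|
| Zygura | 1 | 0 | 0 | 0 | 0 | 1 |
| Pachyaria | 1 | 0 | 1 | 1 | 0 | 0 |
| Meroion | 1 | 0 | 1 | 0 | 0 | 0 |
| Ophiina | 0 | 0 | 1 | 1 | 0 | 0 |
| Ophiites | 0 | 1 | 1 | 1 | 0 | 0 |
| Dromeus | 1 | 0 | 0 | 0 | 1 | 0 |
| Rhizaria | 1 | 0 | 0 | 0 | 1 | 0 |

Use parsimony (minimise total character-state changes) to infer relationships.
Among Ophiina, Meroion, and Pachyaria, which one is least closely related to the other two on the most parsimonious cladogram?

Character polarity is set by the outgroup: the derived state is whichever differs from the outgroup's state, so for I, VI the derived state is '0', and for the remaining characters it is '1'.
I: derived state '0' in Ophiina and Ophiites only — synapomorphy for {Ophiina, Ophiites}.
II: derived state '1' in Ophiites only — an autapomorphy, so it tells us nothing about relationships among taxa.
Only Meroion, Ophiina, Ophiites, and Pachyaria show the derived state '1' for III, supporting them as a clade.
IV: derived state '1' in Ophiina, Ophiites, and Pachyaria only — synapomorphy for {Ophiina, Ophiites, Pachyaria}.
V: derived state '1' in Dromeus and Rhizaria only — synapomorphy for {Dromeus, Rhizaria}.
VI (derived state '0') is shared by all ingroup taxa — unites the whole ingroup.
Most parsimonious ingroup topology: (((Pachyaria,(Ophiina,Ophiites)),Meroion),(Dromeus,Rhizaria)).
Ophiina and Pachyaria share a more recent common ancestor with each other than either does with Meroion, so Meroion is the least closely related of the three.

Meroion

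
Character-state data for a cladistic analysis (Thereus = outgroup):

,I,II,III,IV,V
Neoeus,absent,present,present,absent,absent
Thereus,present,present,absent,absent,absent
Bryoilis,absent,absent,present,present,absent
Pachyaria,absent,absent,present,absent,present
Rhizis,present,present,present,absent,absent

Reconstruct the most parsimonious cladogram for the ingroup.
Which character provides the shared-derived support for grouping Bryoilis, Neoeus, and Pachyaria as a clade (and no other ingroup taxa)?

Character polarity is set by the outgroup: the derived state is whichever differs from the outgroup's state, so for I, II the derived state is 'absent', and for the remaining characters it is 'present'.
I (derived state 'absent') is shared by Bryoilis, Neoeus, and Pachyaria — a synapomorphy uniting that clade.
II (derived state 'absent') is shared by Bryoilis and Pachyaria — a synapomorphy uniting that clade.
III (derived state 'present') is shared by all ingroup taxa — unites the whole ingroup.
IV: derived state 'present' in Bryoilis only — an autapomorphy, so it tells us nothing about relationships among taxa.
V: derived state 'present' in Pachyaria only — an autapomorphy, so it tells us nothing about relationships among taxa.
Most parsimonious ingroup topology: (Rhizis,((Pachyaria,Bryoilis),Neoeus)).
The clade {Bryoilis, Neoeus, Pachyaria} is supported by I: its derived state 'absent' occurs in exactly those taxa and in no other taxon (including the outgroup).

I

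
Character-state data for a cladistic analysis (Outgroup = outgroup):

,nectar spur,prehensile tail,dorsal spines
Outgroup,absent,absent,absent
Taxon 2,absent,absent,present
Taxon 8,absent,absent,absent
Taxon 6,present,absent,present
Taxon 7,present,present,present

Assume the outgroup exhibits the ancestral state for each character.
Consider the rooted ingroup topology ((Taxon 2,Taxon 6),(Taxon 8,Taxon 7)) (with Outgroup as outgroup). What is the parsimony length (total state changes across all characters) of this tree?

Map each character onto ((Taxon 2,Taxon 6),(Taxon 8,Taxon 7)) (rooted by Outgroup) and count the minimum state changes it requires (Fitch parsimony):
nectar spur: 2; prehensile tail: 1; dorsal spines: 2.
Total tree length = 5.

5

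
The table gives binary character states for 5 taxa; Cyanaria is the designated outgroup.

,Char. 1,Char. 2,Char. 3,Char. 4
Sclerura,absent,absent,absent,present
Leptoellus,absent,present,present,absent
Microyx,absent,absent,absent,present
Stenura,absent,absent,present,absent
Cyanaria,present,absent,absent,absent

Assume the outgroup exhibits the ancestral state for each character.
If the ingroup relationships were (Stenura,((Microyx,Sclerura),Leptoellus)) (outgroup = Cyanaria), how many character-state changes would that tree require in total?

Map each character onto (Stenura,((Microyx,Sclerura),Leptoellus)) (rooted by Cyanaria) and count the minimum state changes it requires (Fitch parsimony):
Char. 1: 1; Char. 2: 1; Char. 3: 2; Char. 4: 1.
Total tree length = 5.

5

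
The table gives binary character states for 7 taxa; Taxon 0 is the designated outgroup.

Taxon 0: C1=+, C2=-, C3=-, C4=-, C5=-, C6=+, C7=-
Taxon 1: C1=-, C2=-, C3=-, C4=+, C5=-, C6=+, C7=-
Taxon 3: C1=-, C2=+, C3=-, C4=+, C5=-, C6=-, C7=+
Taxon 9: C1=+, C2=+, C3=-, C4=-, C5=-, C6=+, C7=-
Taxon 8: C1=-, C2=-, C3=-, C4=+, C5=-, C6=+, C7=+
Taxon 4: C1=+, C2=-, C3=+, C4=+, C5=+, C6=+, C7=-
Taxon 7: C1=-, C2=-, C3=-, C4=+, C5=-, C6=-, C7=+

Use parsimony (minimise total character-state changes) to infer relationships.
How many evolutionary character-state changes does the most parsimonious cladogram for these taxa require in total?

8

Character polarity is set by the outgroup: the derived state is whichever differs from the outgroup's state, so for C1, C6 the derived state is '-', and for the remaining characters it is '+'.
C1: derived state '-' in Taxon 1, Taxon 3, Taxon 7, and Taxon 8 only — synapomorphy for {Taxon 1, Taxon 3, Taxon 7, Taxon 8}.
C2 groups Taxon 3 and Taxon 9, which is incompatible with the clades supported by the remaining characters; treating it as convergent (homoplasy) costs fewer steps than any alternative tree.
C3 (derived state '+') is unique to Taxon 4 (autapomorphy; uninformative for grouping).
Only Taxon 1, Taxon 3, Taxon 4, Taxon 7, and Taxon 8 show the derived state '+' for C4, supporting them as a clade.
C5: derived state '+' in Taxon 4 only — an autapomorphy, so it tells us nothing about relationships among taxa.
Only Taxon 3 and Taxon 7 show the derived state '-' for C6, supporting them as a clade.
Only Taxon 3, Taxon 7, and Taxon 8 show the derived state '+' for C7, supporting them as a clade.
Most parsimonious ingroup topology: (((Taxon 1,((Taxon 3,Taxon 7),Taxon 8)),Taxon 4),Taxon 9).
Changes per character on this tree: C1: 1; C2: 2; C3: 1; C4: 1; C5: 1; C6: 1; C7: 1.
Total = 8.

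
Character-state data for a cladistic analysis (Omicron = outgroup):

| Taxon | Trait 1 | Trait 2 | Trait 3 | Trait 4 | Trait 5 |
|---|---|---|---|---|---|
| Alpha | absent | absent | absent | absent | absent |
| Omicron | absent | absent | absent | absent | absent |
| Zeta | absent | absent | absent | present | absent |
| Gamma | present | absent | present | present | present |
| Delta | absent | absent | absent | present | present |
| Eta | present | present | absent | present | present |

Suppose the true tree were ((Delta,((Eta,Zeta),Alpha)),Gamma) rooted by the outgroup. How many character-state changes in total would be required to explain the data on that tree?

9

Map each character onto ((Delta,((Eta,Zeta),Alpha)),Gamma) (rooted by Omicron) and count the minimum state changes it requires (Fitch parsimony):
Trait 1: 2; Trait 2: 1; Trait 3: 1; Trait 4: 2; Trait 5: 3.
Total tree length = 9.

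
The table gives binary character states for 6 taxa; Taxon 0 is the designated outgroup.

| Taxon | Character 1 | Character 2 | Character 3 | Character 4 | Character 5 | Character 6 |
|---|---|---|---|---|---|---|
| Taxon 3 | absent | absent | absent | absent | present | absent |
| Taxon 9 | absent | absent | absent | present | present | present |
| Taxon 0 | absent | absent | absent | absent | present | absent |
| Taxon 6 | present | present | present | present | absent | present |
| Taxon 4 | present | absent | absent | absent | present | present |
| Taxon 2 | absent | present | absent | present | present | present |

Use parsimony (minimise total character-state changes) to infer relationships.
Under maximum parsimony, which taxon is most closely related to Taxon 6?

Character polarity is set by the outgroup: the derived state is whichever differs from the outgroup's state, so for Character 5 the derived state is 'absent', and for the remaining characters it is 'present'.
Character 1 groups Taxon 4 and Taxon 6, which is incompatible with the clades supported by the remaining characters; treating it as convergent (homoplasy) costs fewer steps than any alternative tree.
Character 2 (derived state 'present') is shared by Taxon 2 and Taxon 6 — a synapomorphy uniting that clade.
Character 3 (derived state 'present') is unique to Taxon 6 (autapomorphy; uninformative for grouping).
Character 4 (derived state 'present') is shared by Taxon 2, Taxon 6, and Taxon 9 — a synapomorphy uniting that clade.
Character 5: derived state 'absent' in Taxon 6 only — an autapomorphy, so it tells us nothing about relationships among taxa.
Character 6 (derived state 'present') is shared by Taxon 2, Taxon 4, Taxon 6, and Taxon 9 — a synapomorphy uniting that clade.
Most parsimonious ingroup topology: (((Taxon 9,(Taxon 2,Taxon 6)),Taxon 4),Taxon 3).
Taxon 6 and Taxon 2 form a cherry on this tree, so they are sister taxa.

Taxon 2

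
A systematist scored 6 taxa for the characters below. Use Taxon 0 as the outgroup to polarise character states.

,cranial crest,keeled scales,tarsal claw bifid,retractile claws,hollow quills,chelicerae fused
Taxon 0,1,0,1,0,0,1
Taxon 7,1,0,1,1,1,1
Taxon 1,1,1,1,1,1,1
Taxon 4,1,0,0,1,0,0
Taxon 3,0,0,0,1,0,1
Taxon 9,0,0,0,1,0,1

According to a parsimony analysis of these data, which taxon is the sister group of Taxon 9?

Taxon 3

Character polarity is set by the outgroup: the derived state is whichever differs from the outgroup's state, so for cranial crest, tarsal claw bifid, chelicerae fused the derived state is '0', and for the remaining characters it is '1'.
Only Taxon 3 and Taxon 9 show the derived state '0' for cranial crest, supporting them as a clade.
keeled scales: derived state '1' in Taxon 1 only — an autapomorphy, so it tells us nothing about relationships among taxa.
tarsal claw bifid (derived state '0') is shared by Taxon 3, Taxon 4, and Taxon 9 — a synapomorphy uniting that clade.
retractile claws (derived state '1') is shared by all ingroup taxa — unites the whole ingroup.
Only Taxon 1 and Taxon 7 show the derived state '1' for hollow quills, supporting them as a clade.
chelicerae fused (derived state '0') is unique to Taxon 4 (autapomorphy; uninformative for grouping).
Most parsimonious ingroup topology: ((Taxon 7,Taxon 1),(Taxon 4,(Taxon 3,Taxon 9))).
Taxon 9 and Taxon 3 form a cherry on this tree, so they are sister taxa.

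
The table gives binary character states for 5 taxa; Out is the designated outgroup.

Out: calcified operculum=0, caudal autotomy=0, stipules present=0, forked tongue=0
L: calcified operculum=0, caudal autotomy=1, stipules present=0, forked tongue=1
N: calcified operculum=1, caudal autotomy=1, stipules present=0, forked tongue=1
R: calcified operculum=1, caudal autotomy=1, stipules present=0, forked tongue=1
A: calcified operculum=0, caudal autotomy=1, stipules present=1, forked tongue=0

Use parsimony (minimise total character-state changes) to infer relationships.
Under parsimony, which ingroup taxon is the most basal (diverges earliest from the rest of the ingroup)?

The outgroup has state '0' for every character, so '1' is the derived state throughout.
Only N and R show the derived state '1' for calcified operculum, supporting them as a clade.
caudal autotomy (derived state '1') is shared by all ingroup taxa — unites the whole ingroup.
stipules present (derived state '1') is unique to A (autapomorphy; uninformative for grouping).
forked tongue (derived state '1') is shared by L, N, and R — a synapomorphy uniting that clade.
Most parsimonious ingroup topology: (((N,R),L),A).
A is sister to the clade containing all other ingroup taxa, so it is the earliest-diverging (most basal) ingroup lineage.

A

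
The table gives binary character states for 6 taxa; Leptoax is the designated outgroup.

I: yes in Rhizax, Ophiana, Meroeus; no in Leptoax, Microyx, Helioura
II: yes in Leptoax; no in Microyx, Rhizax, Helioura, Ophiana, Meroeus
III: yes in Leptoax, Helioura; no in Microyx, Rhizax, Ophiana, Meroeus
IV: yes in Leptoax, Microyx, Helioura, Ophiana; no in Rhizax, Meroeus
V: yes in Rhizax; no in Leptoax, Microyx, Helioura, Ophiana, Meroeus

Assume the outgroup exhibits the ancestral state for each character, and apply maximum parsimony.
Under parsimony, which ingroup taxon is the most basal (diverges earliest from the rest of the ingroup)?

Helioura

Character polarity is set by the outgroup: the derived state is whichever differs from the outgroup's state, so for II, III, IV the derived state is 'no', and for the remaining characters it is 'yes'.
Only Meroeus, Ophiana, and Rhizax show the derived state 'yes' for I, supporting them as a clade.
All ingroup taxa share the derived state 'no' for II; it defines the ingroup but does not resolve relationships within it.
III (derived state 'no') is shared by Meroeus, Microyx, Ophiana, and Rhizax — a synapomorphy uniting that clade.
IV (derived state 'no') is shared by Meroeus and Rhizax — a synapomorphy uniting that clade.
V: derived state 'yes' in Rhizax only — an autapomorphy, so it tells us nothing about relationships among taxa.
Most parsimonious ingroup topology: ((Microyx,((Rhizax,Meroeus),Ophiana)),Helioura).
Helioura is sister to the clade containing all other ingroup taxa, so it is the earliest-diverging (most basal) ingroup lineage.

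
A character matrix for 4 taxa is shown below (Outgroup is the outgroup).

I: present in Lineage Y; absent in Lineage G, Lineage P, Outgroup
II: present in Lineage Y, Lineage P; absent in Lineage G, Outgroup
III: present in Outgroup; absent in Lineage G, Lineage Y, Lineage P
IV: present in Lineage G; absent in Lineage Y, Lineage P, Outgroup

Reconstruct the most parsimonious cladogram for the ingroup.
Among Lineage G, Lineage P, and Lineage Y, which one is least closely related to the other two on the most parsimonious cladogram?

Lineage G

Character polarity is set by the outgroup: the derived state is whichever differs from the outgroup's state, so for III the derived state is 'absent', and for the remaining characters it is 'present'.
I: derived state 'present' in Lineage Y only — an autapomorphy, so it tells us nothing about relationships among taxa.
Only Lineage P and Lineage Y show the derived state 'present' for II, supporting them as a clade.
III (derived state 'absent') is shared by all ingroup taxa — unites the whole ingroup.
IV: derived state 'present' in Lineage G only — an autapomorphy, so it tells us nothing about relationships among taxa.
Most parsimonious ingroup topology: ((Lineage Y,Lineage P),Lineage G).
Lineage P and Lineage Y share a more recent common ancestor with each other than either does with Lineage G, so Lineage G is the least closely related of the three.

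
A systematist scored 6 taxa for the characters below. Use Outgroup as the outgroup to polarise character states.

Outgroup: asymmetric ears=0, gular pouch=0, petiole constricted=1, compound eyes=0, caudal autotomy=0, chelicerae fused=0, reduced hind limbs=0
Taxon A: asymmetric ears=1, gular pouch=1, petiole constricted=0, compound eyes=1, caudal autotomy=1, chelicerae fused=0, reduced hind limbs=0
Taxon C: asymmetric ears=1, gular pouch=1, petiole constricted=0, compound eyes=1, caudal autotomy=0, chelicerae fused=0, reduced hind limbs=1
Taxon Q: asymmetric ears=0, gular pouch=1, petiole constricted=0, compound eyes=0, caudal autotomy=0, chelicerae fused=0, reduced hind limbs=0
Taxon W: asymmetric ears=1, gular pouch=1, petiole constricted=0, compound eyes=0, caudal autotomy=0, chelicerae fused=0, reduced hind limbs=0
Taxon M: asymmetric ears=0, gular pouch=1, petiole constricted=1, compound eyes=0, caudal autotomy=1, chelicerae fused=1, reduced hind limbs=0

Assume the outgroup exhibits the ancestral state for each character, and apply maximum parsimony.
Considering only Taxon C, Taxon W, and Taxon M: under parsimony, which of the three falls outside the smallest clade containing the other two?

Character polarity is set by the outgroup: the derived state is whichever differs from the outgroup's state, so for petiole constricted the derived state is '0', and for the remaining characters it is '1'.
asymmetric ears (derived state '1') is shared by Taxon A, Taxon C, and Taxon W — a synapomorphy uniting that clade.
gular pouch (derived state '1') is shared by all ingroup taxa — unites the whole ingroup.
petiole constricted (derived state '0') is shared by Taxon A, Taxon C, Taxon Q, and Taxon W — a synapomorphy uniting that clade.
Only Taxon A and Taxon C show the derived state '1' for compound eyes, supporting them as a clade.
caudal autotomy groups Taxon A and Taxon M, which is incompatible with the clades supported by the remaining characters; treating it as convergent (homoplasy) costs fewer steps than any alternative tree.
chelicerae fused (derived state '1') is unique to Taxon M (autapomorphy; uninformative for grouping).
reduced hind limbs: derived state '1' in Taxon C only — an autapomorphy, so it tells us nothing about relationships among taxa.
Most parsimonious ingroup topology: ((((Taxon A,Taxon C),Taxon W),Taxon Q),Taxon M).
Taxon W and Taxon C share a more recent common ancestor with each other than either does with Taxon M, so Taxon M is the least closely related of the three.

Taxon M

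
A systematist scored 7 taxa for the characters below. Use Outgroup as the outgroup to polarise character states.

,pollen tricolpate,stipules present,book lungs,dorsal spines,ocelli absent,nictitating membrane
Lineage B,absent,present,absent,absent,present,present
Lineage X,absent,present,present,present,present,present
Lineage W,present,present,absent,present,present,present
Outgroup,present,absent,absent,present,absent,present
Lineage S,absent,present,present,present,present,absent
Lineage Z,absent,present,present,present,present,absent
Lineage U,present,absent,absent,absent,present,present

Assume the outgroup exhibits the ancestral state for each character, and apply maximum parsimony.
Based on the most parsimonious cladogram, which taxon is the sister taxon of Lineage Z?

Character polarity is set by the outgroup: the derived state is whichever differs from the outgroup's state, so for pollen tricolpate, dorsal spines, nictitating membrane the derived state is 'absent', and for the remaining characters it is 'present'.
pollen tricolpate: derived state 'absent' in Lineage B, Lineage S, Lineage X, and Lineage Z only — synapomorphy for {Lineage B, Lineage S, Lineage X, Lineage Z}.
Only Lineage B, Lineage S, Lineage W, Lineage X, and Lineage Z show the derived state 'present' for stipules present, supporting them as a clade.
Only Lineage S, Lineage X, and Lineage Z show the derived state 'present' for book lungs, supporting them as a clade.
dorsal spines (state 'absent') occurs in Lineage B and Lineage U but conflicts with the nesting implied by the other characters — most parsimoniously interpreted as homoplasy.
All ingroup taxa share the derived state 'present' for ocelli absent; it defines the ingroup but does not resolve relationships within it.
nictitating membrane: derived state 'absent' in Lineage S and Lineage Z only — synapomorphy for {Lineage S, Lineage Z}.
Most parsimonious ingroup topology: ((Lineage W,(Lineage B,((Lineage Z,Lineage S),Lineage X))),Lineage U).
Lineage Z and Lineage S form a cherry on this tree, so they are sister taxa.

Lineage S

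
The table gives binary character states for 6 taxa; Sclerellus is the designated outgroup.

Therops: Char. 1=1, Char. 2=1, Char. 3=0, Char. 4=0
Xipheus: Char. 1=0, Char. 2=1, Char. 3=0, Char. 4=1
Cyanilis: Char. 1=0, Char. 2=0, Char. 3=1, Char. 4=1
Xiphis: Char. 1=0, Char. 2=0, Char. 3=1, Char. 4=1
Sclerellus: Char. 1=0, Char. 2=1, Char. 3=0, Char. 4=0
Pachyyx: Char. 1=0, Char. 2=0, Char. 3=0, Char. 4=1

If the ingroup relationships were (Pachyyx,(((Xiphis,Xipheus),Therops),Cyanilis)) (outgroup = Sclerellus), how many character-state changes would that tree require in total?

Map each character onto (Pachyyx,(((Xiphis,Xipheus),Therops),Cyanilis)) (rooted by Sclerellus) and count the minimum state changes it requires (Fitch parsimony):
Char. 1: 1; Char. 2: 3; Char. 3: 2; Char. 4: 2.
Total tree length = 8.

8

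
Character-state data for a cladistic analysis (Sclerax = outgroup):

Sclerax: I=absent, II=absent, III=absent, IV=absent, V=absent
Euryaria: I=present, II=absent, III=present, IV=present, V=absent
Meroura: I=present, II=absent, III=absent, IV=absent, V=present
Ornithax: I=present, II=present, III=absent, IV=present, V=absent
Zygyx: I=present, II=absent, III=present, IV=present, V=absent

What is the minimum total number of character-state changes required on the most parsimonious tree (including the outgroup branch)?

5

The outgroup has state 'absent' for every character, so 'present' is the derived state throughout.
All ingroup taxa share the derived state 'present' for I; it defines the ingroup but does not resolve relationships within it.
II: derived state 'present' in Ornithax only — an autapomorphy, so it tells us nothing about relationships among taxa.
III (derived state 'present') is shared by Euryaria and Zygyx — a synapomorphy uniting that clade.
IV (derived state 'present') is shared by Euryaria, Ornithax, and Zygyx — a synapomorphy uniting that clade.
V: derived state 'present' in Meroura only — an autapomorphy, so it tells us nothing about relationships among taxa.
Most parsimonious ingroup topology: (((Euryaria,Zygyx),Ornithax),Meroura).
Changes per character on this tree: I: 1; II: 1; III: 1; IV: 1; V: 1.
Total = 5.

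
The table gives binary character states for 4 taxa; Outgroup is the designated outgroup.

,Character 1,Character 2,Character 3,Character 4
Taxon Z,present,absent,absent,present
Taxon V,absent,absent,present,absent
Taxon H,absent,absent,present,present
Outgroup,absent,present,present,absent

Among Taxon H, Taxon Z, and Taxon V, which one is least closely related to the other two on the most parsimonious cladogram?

Taxon V

Character polarity is set by the outgroup: the derived state is whichever differs from the outgroup's state, so for Character 2, Character 3 the derived state is 'absent', and for the remaining characters it is 'present'.
Character 1: derived state 'present' in Taxon Z only — an autapomorphy, so it tells us nothing about relationships among taxa.
Character 2 (derived state 'absent') is shared by all ingroup taxa — unites the whole ingroup.
Character 3 (derived state 'absent') is unique to Taxon Z (autapomorphy; uninformative for grouping).
Character 4: derived state 'present' in Taxon H and Taxon Z only — synapomorphy for {Taxon H, Taxon Z}.
Most parsimonious ingroup topology: ((Taxon Z,Taxon H),Taxon V).
Taxon Z and Taxon H share a more recent common ancestor with each other than either does with Taxon V, so Taxon V is the least closely related of the three.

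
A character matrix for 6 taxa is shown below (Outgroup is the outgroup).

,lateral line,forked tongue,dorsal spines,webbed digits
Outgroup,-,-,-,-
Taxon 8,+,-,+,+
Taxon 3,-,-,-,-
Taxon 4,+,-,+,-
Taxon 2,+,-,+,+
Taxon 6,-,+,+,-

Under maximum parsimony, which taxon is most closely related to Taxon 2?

Taxon 8

The outgroup has state '-' for every character, so '+' is the derived state throughout.
Only Taxon 2, Taxon 4, and Taxon 8 show the derived state '+' for lateral line, supporting them as a clade.
forked tongue: derived state '+' in Taxon 6 only — an autapomorphy, so it tells us nothing about relationships among taxa.
dorsal spines (derived state '+') is shared by Taxon 2, Taxon 4, Taxon 6, and Taxon 8 — a synapomorphy uniting that clade.
webbed digits (derived state '+') is shared by Taxon 2 and Taxon 8 — a synapomorphy uniting that clade.
Most parsimonious ingroup topology: ((((Taxon 8,Taxon 2),Taxon 4),Taxon 6),Taxon 3).
Taxon 2 and Taxon 8 form a cherry on this tree, so they are sister taxa.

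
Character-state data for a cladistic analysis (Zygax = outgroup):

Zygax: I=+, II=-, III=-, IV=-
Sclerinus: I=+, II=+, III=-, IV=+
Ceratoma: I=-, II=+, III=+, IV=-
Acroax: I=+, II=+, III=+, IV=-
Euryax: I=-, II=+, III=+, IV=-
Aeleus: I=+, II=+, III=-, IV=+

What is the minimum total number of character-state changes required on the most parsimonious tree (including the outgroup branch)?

Character polarity is set by the outgroup: the derived state is whichever differs from the outgroup's state, so for I the derived state is '-', and for the remaining characters it is '+'.
I: derived state '-' in Ceratoma and Euryax only — synapomorphy for {Ceratoma, Euryax}.
All ingroup taxa share the derived state '+' for II; it defines the ingroup but does not resolve relationships within it.
Only Acroax, Ceratoma, and Euryax show the derived state '+' for III, supporting them as a clade.
IV: derived state '+' in Aeleus and Sclerinus only — synapomorphy for {Aeleus, Sclerinus}.
Most parsimonious ingroup topology: ((Sclerinus,Aeleus),((Ceratoma,Euryax),Acroax)).
Changes per character on this tree: I: 1; II: 1; III: 1; IV: 1.
Total = 4.

4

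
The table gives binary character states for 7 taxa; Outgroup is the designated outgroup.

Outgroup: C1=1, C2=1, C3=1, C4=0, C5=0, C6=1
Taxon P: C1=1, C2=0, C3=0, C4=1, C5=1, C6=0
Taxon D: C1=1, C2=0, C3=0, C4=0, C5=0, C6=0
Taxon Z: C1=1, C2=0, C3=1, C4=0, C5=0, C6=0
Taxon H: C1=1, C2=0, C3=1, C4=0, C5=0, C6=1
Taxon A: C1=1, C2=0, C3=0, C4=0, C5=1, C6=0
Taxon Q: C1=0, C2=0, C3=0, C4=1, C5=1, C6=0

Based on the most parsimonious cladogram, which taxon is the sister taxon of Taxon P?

Character polarity is set by the outgroup: the derived state is whichever differs from the outgroup's state, so for C1, C2, C3, C6 the derived state is '0', and for the remaining characters it is '1'.
C1 (derived state '0') is unique to Taxon Q (autapomorphy; uninformative for grouping).
All ingroup taxa share the derived state '0' for C2; it defines the ingroup but does not resolve relationships within it.
Only Taxon A, Taxon D, Taxon P, and Taxon Q show the derived state '0' for C3, supporting them as a clade.
C4 (derived state '1') is shared by Taxon P and Taxon Q — a synapomorphy uniting that clade.
Only Taxon A, Taxon P, and Taxon Q show the derived state '1' for C5, supporting them as a clade.
C6: derived state '0' in Taxon A, Taxon D, Taxon P, Taxon Q, and Taxon Z only — synapomorphy for {Taxon A, Taxon D, Taxon P, Taxon Q, Taxon Z}.
Most parsimonious ingroup topology: (((((Taxon P,Taxon Q),Taxon A),Taxon D),Taxon Z),Taxon H).
Taxon P and Taxon Q form a cherry on this tree, so they are sister taxa.

Taxon Q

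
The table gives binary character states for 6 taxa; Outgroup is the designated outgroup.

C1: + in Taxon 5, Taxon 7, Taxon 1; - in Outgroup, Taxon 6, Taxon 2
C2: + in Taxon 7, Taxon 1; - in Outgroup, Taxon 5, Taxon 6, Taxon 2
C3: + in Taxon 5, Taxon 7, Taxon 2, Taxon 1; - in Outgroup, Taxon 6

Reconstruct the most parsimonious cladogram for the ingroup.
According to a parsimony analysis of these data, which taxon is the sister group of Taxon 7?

The outgroup has state '-' for every character, so '+' is the derived state throughout.
C1: derived state '+' in Taxon 1, Taxon 5, and Taxon 7 only — synapomorphy for {Taxon 1, Taxon 5, Taxon 7}.
C2 (derived state '+') is shared by Taxon 1 and Taxon 7 — a synapomorphy uniting that clade.
Only Taxon 1, Taxon 2, Taxon 5, and Taxon 7 show the derived state '+' for C3, supporting them as a clade.
Most parsimonious ingroup topology: (((Taxon 5,(Taxon 7,Taxon 1)),Taxon 2),Taxon 6).
Taxon 7 and Taxon 1 form a cherry on this tree, so they are sister taxa.

Taxon 1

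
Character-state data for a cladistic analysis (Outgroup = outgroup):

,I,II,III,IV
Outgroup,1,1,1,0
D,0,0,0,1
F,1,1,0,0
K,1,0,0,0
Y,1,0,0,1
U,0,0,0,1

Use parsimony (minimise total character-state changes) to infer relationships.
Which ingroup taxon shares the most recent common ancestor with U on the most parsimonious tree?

D

Character polarity is set by the outgroup: the derived state is whichever differs from the outgroup's state, so for I, II, III the derived state is '0', and for the remaining characters it is '1'.
Only D and U show the derived state '0' for I, supporting them as a clade.
II (derived state '0') is shared by D, K, U, and Y — a synapomorphy uniting that clade.
All ingroup taxa share the derived state '0' for III; it defines the ingroup but does not resolve relationships within it.
Only D, U, and Y show the derived state '1' for IV, supporting them as a clade.
Most parsimonious ingroup topology: ((((D,U),Y),K),F).
U and D form a cherry on this tree, so they are sister taxa.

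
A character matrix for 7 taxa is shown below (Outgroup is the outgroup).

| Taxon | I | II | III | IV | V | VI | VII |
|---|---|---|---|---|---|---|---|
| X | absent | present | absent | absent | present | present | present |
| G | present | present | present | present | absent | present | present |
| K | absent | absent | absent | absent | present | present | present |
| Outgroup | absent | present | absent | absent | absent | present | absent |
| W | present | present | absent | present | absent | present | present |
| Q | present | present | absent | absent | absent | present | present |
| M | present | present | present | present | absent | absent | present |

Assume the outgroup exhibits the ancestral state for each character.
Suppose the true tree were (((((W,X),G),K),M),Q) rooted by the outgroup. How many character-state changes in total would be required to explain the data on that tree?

Map each character onto (((((W,X),G),K),M),Q) (rooted by Outgroup) and count the minimum state changes it requires (Fitch parsimony):
I: 3; II: 1; III: 2; IV: 3; V: 2; VI: 1; VII: 1.
Total tree length = 13.

13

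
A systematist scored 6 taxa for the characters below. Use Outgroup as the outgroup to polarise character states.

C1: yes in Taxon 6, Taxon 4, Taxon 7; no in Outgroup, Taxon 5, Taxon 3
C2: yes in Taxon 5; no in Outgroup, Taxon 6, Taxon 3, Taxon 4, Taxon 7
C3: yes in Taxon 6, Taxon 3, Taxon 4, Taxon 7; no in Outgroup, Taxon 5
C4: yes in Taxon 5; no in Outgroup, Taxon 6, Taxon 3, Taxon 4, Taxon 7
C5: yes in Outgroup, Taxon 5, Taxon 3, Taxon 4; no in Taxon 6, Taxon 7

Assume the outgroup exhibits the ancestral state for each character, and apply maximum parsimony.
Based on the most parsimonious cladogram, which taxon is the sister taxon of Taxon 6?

Character polarity is set by the outgroup: the derived state is whichever differs from the outgroup's state, so for C5 the derived state is 'no', and for the remaining characters it is 'yes'.
C1: derived state 'yes' in Taxon 4, Taxon 6, and Taxon 7 only — synapomorphy for {Taxon 4, Taxon 6, Taxon 7}.
C2: derived state 'yes' in Taxon 5 only — an autapomorphy, so it tells us nothing about relationships among taxa.
C3 (derived state 'yes') is shared by Taxon 3, Taxon 4, Taxon 6, and Taxon 7 — a synapomorphy uniting that clade.
C4: derived state 'yes' in Taxon 5 only — an autapomorphy, so it tells us nothing about relationships among taxa.
C5 (derived state 'no') is shared by Taxon 6 and Taxon 7 — a synapomorphy uniting that clade.
Most parsimonious ingroup topology: (Taxon 5,(((Taxon 6,Taxon 7),Taxon 4),Taxon 3)).
Taxon 6 and Taxon 7 form a cherry on this tree, so they are sister taxa.

Taxon 7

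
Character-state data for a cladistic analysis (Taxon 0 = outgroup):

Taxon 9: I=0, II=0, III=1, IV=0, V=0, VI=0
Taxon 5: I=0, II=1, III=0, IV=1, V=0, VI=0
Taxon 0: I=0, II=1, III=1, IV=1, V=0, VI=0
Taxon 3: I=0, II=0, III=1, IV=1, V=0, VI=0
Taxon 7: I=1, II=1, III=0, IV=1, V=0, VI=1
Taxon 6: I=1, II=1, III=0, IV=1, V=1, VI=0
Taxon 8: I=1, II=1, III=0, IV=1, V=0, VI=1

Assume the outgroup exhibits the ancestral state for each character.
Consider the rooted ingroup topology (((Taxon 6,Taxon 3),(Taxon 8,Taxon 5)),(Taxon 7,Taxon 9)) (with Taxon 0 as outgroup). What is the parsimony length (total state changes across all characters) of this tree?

Map each character onto (((Taxon 6,Taxon 3),(Taxon 8,Taxon 5)),(Taxon 7,Taxon 9)) (rooted by Taxon 0) and count the minimum state changes it requires (Fitch parsimony):
I: 3; II: 2; III: 3; IV: 1; V: 1; VI: 2.
Total tree length = 12.

12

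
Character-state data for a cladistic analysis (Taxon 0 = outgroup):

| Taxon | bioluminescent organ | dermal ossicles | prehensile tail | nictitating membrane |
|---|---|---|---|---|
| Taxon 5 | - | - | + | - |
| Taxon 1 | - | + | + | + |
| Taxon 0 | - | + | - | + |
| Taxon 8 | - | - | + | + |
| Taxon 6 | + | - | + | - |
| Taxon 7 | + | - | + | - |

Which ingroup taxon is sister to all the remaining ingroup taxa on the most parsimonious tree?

Taxon 1

Character polarity is set by the outgroup: the derived state is whichever differs from the outgroup's state, so for dermal ossicles, nictitating membrane the derived state is '-', and for the remaining characters it is '+'.
bioluminescent organ (derived state '+') is shared by Taxon 6 and Taxon 7 — a synapomorphy uniting that clade.
Only Taxon 5, Taxon 6, Taxon 7, and Taxon 8 show the derived state '-' for dermal ossicles, supporting them as a clade.
prehensile tail (derived state '+') is shared by all ingroup taxa — unites the whole ingroup.
nictitating membrane (derived state '-') is shared by Taxon 5, Taxon 6, and Taxon 7 — a synapomorphy uniting that clade.
Most parsimonious ingroup topology: ((((Taxon 7,Taxon 6),Taxon 5),Taxon 8),Taxon 1).
Taxon 1 is sister to the clade containing all other ingroup taxa, so it is the earliest-diverging (most basal) ingroup lineage.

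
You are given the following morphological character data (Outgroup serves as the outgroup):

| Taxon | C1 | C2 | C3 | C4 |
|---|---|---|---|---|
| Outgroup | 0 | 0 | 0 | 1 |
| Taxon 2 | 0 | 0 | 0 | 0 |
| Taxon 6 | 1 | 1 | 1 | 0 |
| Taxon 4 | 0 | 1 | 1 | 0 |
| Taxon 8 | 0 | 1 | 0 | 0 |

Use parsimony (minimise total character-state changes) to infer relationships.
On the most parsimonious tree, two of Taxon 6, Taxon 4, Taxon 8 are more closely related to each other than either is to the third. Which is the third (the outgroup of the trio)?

Character polarity is set by the outgroup: the derived state is whichever differs from the outgroup's state, so for C4 the derived state is '0', and for the remaining characters it is '1'.
C1: derived state '1' in Taxon 6 only — an autapomorphy, so it tells us nothing about relationships among taxa.
Only Taxon 4, Taxon 6, and Taxon 8 show the derived state '1' for C2, supporting them as a clade.
Only Taxon 4 and Taxon 6 show the derived state '1' for C3, supporting them as a clade.
C4 (derived state '0') is shared by all ingroup taxa — unites the whole ingroup.
Most parsimonious ingroup topology: (Taxon 2,((Taxon 6,Taxon 4),Taxon 8)).
Taxon 6 and Taxon 4 share a more recent common ancestor with each other than either does with Taxon 8, so Taxon 8 is the least closely related of the three.

Taxon 8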